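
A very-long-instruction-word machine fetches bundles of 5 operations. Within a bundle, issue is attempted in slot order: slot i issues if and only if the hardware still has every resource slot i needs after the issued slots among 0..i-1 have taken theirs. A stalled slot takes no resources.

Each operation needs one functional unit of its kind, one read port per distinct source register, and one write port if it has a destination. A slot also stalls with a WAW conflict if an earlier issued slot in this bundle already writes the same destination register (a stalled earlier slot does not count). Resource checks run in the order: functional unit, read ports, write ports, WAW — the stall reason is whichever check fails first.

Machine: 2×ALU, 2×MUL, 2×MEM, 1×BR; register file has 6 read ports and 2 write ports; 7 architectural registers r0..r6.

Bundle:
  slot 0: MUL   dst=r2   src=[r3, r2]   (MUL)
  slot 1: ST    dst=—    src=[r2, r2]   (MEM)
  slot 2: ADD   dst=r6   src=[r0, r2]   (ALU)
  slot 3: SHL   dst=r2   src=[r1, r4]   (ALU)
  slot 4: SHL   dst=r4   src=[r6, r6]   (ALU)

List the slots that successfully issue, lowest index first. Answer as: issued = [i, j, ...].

  0. MUL→r2 ⇒ go  {2A/1Mu/2Ld/1B | 4r 1w}
  1. MEM ⇒ go  {2A/1Mu/1Ld/1B | 3r 1w}
  2. ALU→r6 ⇒ go  {1A/1Mu/1Ld/1B | 1r 0w}
  3. ALU→r2 ⇒ no(RD_PORT)  {1A/1Mu/1Ld/1B | 1r 0w}
  4. ALU→r4 ⇒ no(WR_PORT)  {1A/1Mu/1Ld/1B | 1r 0w}

issued = [0, 1, 2]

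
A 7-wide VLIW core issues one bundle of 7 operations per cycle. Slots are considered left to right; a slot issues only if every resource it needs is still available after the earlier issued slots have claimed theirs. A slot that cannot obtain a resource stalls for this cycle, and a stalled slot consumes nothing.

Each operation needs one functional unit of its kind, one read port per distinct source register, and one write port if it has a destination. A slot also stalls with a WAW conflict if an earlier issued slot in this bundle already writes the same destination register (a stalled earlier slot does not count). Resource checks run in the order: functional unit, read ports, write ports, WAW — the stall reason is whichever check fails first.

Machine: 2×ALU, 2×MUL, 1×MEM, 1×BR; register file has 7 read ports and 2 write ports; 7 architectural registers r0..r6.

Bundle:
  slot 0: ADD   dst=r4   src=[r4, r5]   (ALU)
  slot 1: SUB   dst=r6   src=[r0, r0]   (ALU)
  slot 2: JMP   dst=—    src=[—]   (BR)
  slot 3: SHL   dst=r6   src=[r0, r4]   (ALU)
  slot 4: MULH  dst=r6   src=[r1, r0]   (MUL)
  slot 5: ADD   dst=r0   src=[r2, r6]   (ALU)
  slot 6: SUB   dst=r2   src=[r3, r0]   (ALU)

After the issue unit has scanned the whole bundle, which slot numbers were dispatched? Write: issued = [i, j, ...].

issued = [0, 1, 2]

slot 0 (ALU): ISSUE — free A1,Mu2,Ld1,B1 rp5 wp1
slot 1 (ALU): ISSUE — free A0,Mu2,Ld1,B1 rp4 wp0
slot 2 (BR): ISSUE — free A0,Mu2,Ld1,B0 rp4 wp0
slot 3 (ALU): stall FU — free A0,Mu2,Ld1,B0 rp4 wp0
slot 4 (MUL): stall WR_PORT — free A0,Mu2,Ld1,B0 rp4 wp0
slot 5 (ALU): stall FU — free A0,Mu2,Ld1,B0 rp4 wp0
slot 6 (ALU): stall FU — free A0,Mu2,Ld1,B0 rp4 wp0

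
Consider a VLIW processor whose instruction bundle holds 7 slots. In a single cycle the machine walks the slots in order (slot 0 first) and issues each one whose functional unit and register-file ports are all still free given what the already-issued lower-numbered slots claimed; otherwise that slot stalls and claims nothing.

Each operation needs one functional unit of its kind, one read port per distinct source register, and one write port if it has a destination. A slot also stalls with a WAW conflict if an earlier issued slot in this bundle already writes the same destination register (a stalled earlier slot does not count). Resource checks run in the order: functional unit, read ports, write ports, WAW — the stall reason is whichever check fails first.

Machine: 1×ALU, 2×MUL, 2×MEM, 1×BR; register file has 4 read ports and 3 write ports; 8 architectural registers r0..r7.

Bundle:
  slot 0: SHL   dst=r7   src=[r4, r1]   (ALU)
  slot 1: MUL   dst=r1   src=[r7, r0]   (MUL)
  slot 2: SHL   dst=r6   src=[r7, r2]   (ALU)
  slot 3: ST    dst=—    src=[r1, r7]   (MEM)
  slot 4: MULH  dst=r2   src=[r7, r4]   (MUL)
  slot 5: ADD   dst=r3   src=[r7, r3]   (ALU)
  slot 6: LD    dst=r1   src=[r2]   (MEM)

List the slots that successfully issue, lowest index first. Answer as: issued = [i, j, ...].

(0) want 1×ALU +2rd +1wr — yes → AL0|MU2|ME2|BR1|rd2|wr2
(1) want 1×MUL +2rd +1wr — yes → AL0|MU1|ME2|BR1|rd0|wr1
(2) want 1×ALU +2rd +1wr — FU → AL0|MU1|ME2|BR1|rd0|wr1
(3) want 1×MEM +2rd +0wr — RD_PORT → AL0|MU1|ME2|BR1|rd0|wr1
(4) want 1×MUL +2rd +1wr — RD_PORT → AL0|MU1|ME2|BR1|rd0|wr1
(5) want 1×ALU +2rd +1wr — FU → AL0|MU1|ME2|BR1|rd0|wr1
(6) want 1×MEM +1rd +1wr — RD_PORT → AL0|MU1|ME2|BR1|rd0|wr1

issued = [0, 1]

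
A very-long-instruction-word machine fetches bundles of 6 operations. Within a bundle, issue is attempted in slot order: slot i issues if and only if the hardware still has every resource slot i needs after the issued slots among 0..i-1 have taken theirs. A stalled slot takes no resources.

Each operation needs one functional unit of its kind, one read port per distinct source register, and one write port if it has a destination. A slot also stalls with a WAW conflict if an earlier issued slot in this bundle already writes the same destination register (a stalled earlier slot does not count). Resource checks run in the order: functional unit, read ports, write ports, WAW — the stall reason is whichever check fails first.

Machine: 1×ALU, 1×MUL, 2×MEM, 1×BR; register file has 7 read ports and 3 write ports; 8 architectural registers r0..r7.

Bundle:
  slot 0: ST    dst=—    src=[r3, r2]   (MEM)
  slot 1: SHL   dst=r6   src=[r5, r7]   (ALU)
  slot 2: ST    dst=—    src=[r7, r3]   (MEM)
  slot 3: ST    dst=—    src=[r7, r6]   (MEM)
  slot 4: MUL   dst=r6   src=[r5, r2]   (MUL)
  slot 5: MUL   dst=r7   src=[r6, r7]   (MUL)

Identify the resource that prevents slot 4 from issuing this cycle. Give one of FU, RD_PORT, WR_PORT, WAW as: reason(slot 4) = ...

#0 MEM src=r3,r2 dispatched  <A:1 Mu:1 Ld:1 B:1 rd:5 wr:3>
#1 ALU src=r5,r7 dispatched  <A:0 Mu:1 Ld:1 B:1 rd:3 wr:2>
#2 MEM src=r7,r3 dispatched  <A:0 Mu:1 Ld:0 B:1 rd:1 wr:2>
#3 MEM src=r7,r6 held:FU  <A:0 Mu:1 Ld:0 B:1 rd:1 wr:2>
#4 MUL src=r5,r2 held:RD_PORT  <A:0 Mu:1 Ld:0 B:1 rd:1 wr:2>
#5 MUL src=r6,r7 held:RD_PORT  <A:0 Mu:1 Ld:0 B:1 rd:1 wr:2>

reason(slot 4) = RD_PORT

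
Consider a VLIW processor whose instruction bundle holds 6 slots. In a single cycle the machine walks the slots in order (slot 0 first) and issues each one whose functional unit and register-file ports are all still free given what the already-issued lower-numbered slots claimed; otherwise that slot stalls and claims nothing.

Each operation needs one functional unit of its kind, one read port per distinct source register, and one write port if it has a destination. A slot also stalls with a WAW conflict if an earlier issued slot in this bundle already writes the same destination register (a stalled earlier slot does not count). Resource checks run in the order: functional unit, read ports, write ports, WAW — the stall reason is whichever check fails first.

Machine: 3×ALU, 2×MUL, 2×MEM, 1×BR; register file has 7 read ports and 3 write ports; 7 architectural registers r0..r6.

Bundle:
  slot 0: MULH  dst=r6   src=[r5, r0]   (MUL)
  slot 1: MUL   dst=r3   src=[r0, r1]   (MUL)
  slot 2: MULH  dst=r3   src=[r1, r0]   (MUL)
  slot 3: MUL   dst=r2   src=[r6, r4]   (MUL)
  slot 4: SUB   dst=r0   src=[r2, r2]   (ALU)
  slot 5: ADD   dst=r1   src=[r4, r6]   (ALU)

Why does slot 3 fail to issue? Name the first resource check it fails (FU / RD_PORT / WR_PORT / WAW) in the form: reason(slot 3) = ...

  0. MUL→r6 ⇒ go  {3A/1Mu/2Ld/1B | 5r 2w}
  1. MUL→r3 ⇒ go  {3A/0Mu/2Ld/1B | 3r 1w}
  2. MUL→r3 ⇒ no(FU)  {3A/0Mu/2Ld/1B | 3r 1w}
  3. MUL→r2 ⇒ no(FU)  {3A/0Mu/2Ld/1B | 3r 1w}
  4. ALU→r0 ⇒ go  {2A/0Mu/2Ld/1B | 2r 0w}
  5. ALU→r1 ⇒ no(WR_PORT)  {2A/0Mu/2Ld/1B | 2r 0w}

reason(slot 3) = FU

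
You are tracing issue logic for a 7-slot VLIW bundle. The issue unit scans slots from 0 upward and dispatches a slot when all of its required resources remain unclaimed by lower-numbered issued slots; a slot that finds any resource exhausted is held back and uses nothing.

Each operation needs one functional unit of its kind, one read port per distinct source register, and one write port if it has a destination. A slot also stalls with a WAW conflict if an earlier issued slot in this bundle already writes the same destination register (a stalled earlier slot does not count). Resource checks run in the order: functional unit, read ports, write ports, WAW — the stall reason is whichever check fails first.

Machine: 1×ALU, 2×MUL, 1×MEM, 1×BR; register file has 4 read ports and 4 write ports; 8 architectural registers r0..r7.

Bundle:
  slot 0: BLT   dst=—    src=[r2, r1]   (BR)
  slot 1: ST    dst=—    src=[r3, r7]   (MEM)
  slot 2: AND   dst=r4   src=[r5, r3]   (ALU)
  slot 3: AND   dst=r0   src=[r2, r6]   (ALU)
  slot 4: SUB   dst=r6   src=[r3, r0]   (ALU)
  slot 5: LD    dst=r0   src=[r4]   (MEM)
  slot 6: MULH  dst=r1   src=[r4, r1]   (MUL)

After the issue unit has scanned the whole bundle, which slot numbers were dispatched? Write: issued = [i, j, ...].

[0] BR needs rd=2 wr=0: ok; after: ALU=1 MUL=2 MEM=1 BR=0, R=2, W=4
[1] MEM needs rd=2 wr=0: ok; after: ALU=1 MUL=2 MEM=0 BR=0, R=0, W=4
[2] ALU needs rd=2 wr=1: RD_PORT; after: ALU=1 MUL=2 MEM=0 BR=0, R=0, W=4
[3] ALU needs rd=2 wr=1: RD_PORT; after: ALU=1 MUL=2 MEM=0 BR=0, R=0, W=4
[4] ALU needs rd=2 wr=1: RD_PORT; after: ALU=1 MUL=2 MEM=0 BR=0, R=0, W=4
[5] MEM needs rd=1 wr=1: FU; after: ALU=1 MUL=2 MEM=0 BR=0, R=0, W=4
[6] MUL needs rd=2 wr=1: RD_PORT; after: ALU=1 MUL=2 MEM=0 BR=0, R=0, W=4

issued = [0, 1]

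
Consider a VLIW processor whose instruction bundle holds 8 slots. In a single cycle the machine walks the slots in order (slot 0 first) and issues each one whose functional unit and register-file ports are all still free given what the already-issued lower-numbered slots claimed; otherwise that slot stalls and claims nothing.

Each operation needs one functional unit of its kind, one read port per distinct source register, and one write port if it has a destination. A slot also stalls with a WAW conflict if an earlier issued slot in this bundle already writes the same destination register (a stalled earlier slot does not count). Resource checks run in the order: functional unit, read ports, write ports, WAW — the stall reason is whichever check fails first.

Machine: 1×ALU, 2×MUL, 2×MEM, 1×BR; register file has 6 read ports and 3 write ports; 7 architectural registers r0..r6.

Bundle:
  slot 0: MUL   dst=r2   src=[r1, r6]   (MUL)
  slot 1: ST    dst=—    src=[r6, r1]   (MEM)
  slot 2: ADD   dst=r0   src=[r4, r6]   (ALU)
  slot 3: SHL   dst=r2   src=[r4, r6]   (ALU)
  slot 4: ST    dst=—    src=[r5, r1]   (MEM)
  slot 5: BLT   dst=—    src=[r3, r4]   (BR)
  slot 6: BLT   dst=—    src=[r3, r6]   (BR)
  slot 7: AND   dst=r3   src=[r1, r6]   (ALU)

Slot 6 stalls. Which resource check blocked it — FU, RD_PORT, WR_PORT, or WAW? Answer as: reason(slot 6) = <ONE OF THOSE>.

  0. MUL→r2 ⇒ go  {1A/1Mu/2Ld/1B | 4r 2w}
  1. MEM ⇒ go  {1A/1Mu/1Ld/1B | 2r 2w}
  2. ALU→r0 ⇒ go  {0A/1Mu/1Ld/1B | 0r 1w}
  3. ALU→r2 ⇒ no(FU)  {0A/1Mu/1Ld/1B | 0r 1w}
  4. MEM ⇒ no(RD_PORT)  {0A/1Mu/1Ld/1B | 0r 1w}
  5. BR ⇒ no(RD_PORT)  {0A/1Mu/1Ld/1B | 0r 1w}
  6. BR ⇒ no(RD_PORT)  {0A/1Mu/1Ld/1B | 0r 1w}
  7. ALU→r3 ⇒ no(FU)  {0A/1Mu/1Ld/1B | 0r 1w}

reason(slot 6) = RD_PORT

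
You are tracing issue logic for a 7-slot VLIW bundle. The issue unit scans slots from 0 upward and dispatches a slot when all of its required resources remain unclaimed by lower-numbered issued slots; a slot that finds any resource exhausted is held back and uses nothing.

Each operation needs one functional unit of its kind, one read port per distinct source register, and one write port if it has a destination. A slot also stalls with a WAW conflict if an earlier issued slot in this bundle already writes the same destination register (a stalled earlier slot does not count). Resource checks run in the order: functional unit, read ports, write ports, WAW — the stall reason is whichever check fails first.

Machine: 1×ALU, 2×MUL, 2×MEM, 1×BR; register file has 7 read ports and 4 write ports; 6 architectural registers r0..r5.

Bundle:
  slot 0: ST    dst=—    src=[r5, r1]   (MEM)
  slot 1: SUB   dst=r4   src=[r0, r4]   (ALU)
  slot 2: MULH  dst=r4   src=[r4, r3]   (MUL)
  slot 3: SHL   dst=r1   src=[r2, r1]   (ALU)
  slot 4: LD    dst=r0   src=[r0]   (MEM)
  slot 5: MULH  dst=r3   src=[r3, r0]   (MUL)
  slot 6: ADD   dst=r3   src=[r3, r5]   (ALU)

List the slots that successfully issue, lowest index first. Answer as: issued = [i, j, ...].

(0) want 1×MEM +2rd +0wr — yes → AL1|MU2|ME1|BR1|rd5|wr4
(1) want 1×ALU +2rd +1wr — yes → AL0|MU2|ME1|BR1|rd3|wr3
(2) want 1×MUL +2rd +1wr — WAW → AL0|MU2|ME1|BR1|rd3|wr3
(3) want 1×ALU +2rd +1wr — FU → AL0|MU2|ME1|BR1|rd3|wr3
(4) want 1×MEM +1rd +1wr — yes → AL0|MU2|ME0|BR1|rd2|wr2
(5) want 1×MUL +2rd +1wr — yes → AL0|MU1|ME0|BR1|rd0|wr1
(6) want 1×ALU +2rd +1wr — FU → AL0|MU1|ME0|BR1|rd0|wr1

issued = [0, 1, 4, 5]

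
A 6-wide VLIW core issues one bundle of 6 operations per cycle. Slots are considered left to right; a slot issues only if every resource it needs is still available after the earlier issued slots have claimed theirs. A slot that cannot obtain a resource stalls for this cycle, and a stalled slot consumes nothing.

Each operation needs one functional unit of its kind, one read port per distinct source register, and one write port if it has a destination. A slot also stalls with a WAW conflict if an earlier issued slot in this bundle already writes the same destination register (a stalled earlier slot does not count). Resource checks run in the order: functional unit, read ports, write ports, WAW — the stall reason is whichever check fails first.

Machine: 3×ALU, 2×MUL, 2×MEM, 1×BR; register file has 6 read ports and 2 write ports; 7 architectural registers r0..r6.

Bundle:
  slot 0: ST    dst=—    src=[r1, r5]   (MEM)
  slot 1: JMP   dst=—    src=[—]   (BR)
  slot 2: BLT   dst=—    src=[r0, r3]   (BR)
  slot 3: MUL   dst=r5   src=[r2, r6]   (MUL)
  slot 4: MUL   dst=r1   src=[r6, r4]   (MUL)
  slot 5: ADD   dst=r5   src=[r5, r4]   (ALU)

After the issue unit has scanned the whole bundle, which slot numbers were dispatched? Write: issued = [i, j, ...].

issued = [0, 1, 3, 4]

[0] MEM needs rd=2 wr=0: ok; after: ALU=3 MUL=2 MEM=1 BR=1, R=4, W=2
[1] BR needs rd=0 wr=0: ok; after: ALU=3 MUL=2 MEM=1 BR=0, R=4, W=2
[2] BR needs rd=2 wr=0: FU; after: ALU=3 MUL=2 MEM=1 BR=0, R=4, W=2
[3] MUL needs rd=2 wr=1: ok; after: ALU=3 MUL=1 MEM=1 BR=0, R=2, W=1
[4] MUL needs rd=2 wr=1: ok; after: ALU=3 MUL=0 MEM=1 BR=0, R=0, W=0
[5] ALU needs rd=2 wr=1: RD_PORT; after: ALU=3 MUL=0 MEM=1 BR=0, R=0, W=0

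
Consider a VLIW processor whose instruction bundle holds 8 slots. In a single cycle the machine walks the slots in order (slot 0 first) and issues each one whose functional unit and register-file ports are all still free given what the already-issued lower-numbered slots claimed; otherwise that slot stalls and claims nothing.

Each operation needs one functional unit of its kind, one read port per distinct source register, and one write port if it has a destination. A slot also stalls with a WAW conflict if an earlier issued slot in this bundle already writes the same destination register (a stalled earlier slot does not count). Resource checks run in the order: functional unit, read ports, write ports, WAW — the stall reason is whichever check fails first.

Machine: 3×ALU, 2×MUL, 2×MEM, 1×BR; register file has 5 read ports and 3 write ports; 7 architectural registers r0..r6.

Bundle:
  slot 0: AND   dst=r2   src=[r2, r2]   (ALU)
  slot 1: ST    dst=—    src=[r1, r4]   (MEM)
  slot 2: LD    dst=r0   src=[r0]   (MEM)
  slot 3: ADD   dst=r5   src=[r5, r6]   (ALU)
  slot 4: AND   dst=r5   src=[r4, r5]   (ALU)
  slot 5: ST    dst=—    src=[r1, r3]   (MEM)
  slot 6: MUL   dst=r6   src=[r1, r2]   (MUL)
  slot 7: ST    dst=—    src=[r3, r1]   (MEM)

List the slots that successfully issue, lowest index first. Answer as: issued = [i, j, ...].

#0 ALU src=r2,r2 dispatched  <A:2 Mu:2 Ld:2 B:1 rd:4 wr:2>
#1 MEM src=r1,r4 dispatched  <A:2 Mu:2 Ld:1 B:1 rd:2 wr:2>
#2 MEM src=r0 dispatched  <A:2 Mu:2 Ld:0 B:1 rd:1 wr:1>
#3 ALU src=r5,r6 held:RD_PORT  <A:2 Mu:2 Ld:0 B:1 rd:1 wr:1>
#4 ALU src=r4,r5 held:RD_PORT  <A:2 Mu:2 Ld:0 B:1 rd:1 wr:1>
#5 MEM src=r1,r3 held:FU  <A:2 Mu:2 Ld:0 B:1 rd:1 wr:1>
#6 MUL src=r1,r2 held:RD_PORT  <A:2 Mu:2 Ld:0 B:1 rd:1 wr:1>
#7 MEM src=r3,r1 held:FU  <A:2 Mu:2 Ld:0 B:1 rd:1 wr:1>

issued = [0, 1, 2]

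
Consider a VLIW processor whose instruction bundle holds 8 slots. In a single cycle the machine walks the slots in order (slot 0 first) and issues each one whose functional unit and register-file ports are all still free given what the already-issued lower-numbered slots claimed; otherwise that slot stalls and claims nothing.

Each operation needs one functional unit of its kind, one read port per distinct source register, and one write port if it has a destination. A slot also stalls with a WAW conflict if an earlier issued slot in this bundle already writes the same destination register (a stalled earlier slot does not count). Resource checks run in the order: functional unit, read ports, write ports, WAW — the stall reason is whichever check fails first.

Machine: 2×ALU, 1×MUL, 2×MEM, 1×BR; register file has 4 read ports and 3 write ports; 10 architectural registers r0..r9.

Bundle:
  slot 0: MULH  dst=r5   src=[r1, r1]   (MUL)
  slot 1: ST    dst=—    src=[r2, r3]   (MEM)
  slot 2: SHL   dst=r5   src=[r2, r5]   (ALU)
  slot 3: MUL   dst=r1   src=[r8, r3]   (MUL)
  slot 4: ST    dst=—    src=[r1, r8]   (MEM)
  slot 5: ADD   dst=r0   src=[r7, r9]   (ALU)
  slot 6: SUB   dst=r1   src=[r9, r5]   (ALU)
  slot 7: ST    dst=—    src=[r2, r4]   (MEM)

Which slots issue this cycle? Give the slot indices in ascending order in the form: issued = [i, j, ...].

slot 0 (MUL): ISSUE — free A2,Mu0,Ld2,B1 rp3 wp2
slot 1 (MEM): ISSUE — free A2,Mu0,Ld1,B1 rp1 wp2
slot 2 (ALU): stall RD_PORT — free A2,Mu0,Ld1,B1 rp1 wp2
slot 3 (MUL): stall FU — free A2,Mu0,Ld1,B1 rp1 wp2
slot 4 (MEM): stall RD_PORT — free A2,Mu0,Ld1,B1 rp1 wp2
slot 5 (ALU): stall RD_PORT — free A2,Mu0,Ld1,B1 rp1 wp2
slot 6 (ALU): stall RD_PORT — free A2,Mu0,Ld1,B1 rp1 wp2
slot 7 (MEM): stall RD_PORT — free A2,Mu0,Ld1,B1 rp1 wp2

issued = [0, 1]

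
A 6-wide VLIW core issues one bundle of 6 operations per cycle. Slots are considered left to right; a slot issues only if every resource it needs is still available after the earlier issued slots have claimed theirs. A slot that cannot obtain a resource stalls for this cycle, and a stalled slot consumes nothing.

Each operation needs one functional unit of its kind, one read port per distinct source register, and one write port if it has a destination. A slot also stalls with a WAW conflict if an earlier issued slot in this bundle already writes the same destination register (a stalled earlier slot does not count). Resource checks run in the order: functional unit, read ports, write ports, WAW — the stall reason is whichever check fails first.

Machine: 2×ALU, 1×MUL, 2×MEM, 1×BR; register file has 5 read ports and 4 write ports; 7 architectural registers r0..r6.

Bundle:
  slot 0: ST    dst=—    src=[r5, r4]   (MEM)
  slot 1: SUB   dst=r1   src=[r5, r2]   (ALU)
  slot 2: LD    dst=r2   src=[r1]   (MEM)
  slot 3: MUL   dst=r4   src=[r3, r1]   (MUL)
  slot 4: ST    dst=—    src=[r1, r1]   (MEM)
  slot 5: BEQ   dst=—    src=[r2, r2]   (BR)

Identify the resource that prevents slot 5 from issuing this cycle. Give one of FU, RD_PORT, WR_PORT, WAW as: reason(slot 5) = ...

  0. MEM ⇒ go  {2A/1Mu/1Ld/1B | 3r 4w}
  1. ALU→r1 ⇒ go  {1A/1Mu/1Ld/1B | 1r 3w}
  2. MEM→r2 ⇒ go  {1A/1Mu/0Ld/1B | 0r 2w}
  3. MUL→r4 ⇒ no(RD_PORT)  {1A/1Mu/0Ld/1B | 0r 2w}
  4. MEM ⇒ no(FU)  {1A/1Mu/0Ld/1B | 0r 2w}
  5. BR ⇒ no(RD_PORT)  {1A/1Mu/0Ld/1B | 0r 2w}

reason(slot 5) = RD_PORT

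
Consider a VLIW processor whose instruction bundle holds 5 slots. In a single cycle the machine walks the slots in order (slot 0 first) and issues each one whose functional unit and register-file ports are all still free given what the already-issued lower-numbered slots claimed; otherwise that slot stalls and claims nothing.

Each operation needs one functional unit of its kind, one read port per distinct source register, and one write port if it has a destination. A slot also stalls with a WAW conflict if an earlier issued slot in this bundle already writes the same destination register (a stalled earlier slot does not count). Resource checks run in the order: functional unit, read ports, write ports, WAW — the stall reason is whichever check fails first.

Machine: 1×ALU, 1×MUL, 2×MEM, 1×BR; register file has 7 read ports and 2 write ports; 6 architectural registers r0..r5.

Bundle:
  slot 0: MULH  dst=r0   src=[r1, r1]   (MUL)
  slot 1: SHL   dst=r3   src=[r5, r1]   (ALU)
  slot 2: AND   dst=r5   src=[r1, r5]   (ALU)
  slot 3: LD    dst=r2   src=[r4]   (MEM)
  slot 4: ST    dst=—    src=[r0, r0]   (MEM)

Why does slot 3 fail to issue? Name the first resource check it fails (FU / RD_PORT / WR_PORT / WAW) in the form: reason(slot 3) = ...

[0] MUL needs rd=1 wr=1: ok; after: ALU=1 MUL=0 MEM=2 BR=1, R=6, W=1
[1] ALU needs rd=2 wr=1: ok; after: ALU=0 MUL=0 MEM=2 BR=1, R=4, W=0
[2] ALU needs rd=2 wr=1: FU; after: ALU=0 MUL=0 MEM=2 BR=1, R=4, W=0
[3] MEM needs rd=1 wr=1: WR_PORT; after: ALU=0 MUL=0 MEM=2 BR=1, R=4, W=0
[4] MEM needs rd=1 wr=0: ok; after: ALU=0 MUL=0 MEM=1 BR=1, R=3, W=0

reason(slot 3) = WR_PORT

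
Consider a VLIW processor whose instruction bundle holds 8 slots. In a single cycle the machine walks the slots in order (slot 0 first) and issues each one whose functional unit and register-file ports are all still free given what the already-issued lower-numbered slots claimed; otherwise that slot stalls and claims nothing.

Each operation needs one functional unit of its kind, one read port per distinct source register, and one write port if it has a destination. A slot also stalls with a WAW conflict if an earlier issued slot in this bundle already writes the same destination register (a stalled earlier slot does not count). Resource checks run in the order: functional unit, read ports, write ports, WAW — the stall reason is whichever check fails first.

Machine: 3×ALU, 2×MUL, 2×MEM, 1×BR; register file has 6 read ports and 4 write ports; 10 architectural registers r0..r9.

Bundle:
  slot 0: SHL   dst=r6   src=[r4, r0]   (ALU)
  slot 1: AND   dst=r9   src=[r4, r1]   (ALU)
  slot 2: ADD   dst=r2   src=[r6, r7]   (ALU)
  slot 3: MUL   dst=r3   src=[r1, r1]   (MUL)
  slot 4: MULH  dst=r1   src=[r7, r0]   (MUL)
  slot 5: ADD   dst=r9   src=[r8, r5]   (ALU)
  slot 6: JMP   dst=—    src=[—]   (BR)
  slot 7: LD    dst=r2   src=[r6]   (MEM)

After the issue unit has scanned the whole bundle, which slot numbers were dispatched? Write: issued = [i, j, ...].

(0) want 1×ALU +2rd +1wr — yes → AL2|MU2|ME2|BR1|rd4|wr3
(1) want 1×ALU +2rd +1wr — yes → AL1|MU2|ME2|BR1|rd2|wr2
(2) want 1×ALU +2rd +1wr — yes → AL0|MU2|ME2|BR1|rd0|wr1
(3) want 1×MUL +1rd +1wr — RD_PORT → AL0|MU2|ME2|BR1|rd0|wr1
(4) want 1×MUL +2rd +1wr — RD_PORT → AL0|MU2|ME2|BR1|rd0|wr1
(5) want 1×ALU +2rd +1wr — FU → AL0|MU2|ME2|BR1|rd0|wr1
(6) want 1×BR +0rd +0wr — yes → AL0|MU2|ME2|BR0|rd0|wr1
(7) want 1×MEM +1rd +1wr — RD_PORT → AL0|MU2|ME2|BR0|rd0|wr1

issued = [0, 1, 2, 6]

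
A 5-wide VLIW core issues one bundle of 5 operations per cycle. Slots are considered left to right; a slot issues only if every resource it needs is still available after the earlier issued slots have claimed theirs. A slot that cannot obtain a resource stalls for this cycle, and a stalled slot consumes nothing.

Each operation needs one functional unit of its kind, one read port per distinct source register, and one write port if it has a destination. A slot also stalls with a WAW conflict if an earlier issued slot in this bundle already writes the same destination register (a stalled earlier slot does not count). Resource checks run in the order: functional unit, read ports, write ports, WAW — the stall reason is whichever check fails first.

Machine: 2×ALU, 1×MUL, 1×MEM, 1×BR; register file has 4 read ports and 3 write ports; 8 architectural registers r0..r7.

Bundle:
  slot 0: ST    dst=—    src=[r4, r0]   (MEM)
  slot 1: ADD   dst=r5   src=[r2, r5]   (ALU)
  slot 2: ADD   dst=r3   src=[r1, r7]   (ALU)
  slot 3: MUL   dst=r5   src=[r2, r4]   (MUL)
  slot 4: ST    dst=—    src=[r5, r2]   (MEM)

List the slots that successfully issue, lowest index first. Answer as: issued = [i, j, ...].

(0) want 1×MEM +2rd +0wr — yes → AL2|MU1|ME0|BR1|rd2|wr3
(1) want 1×ALU +2rd +1wr — yes → AL1|MU1|ME0|BR1|rd0|wr2
(2) want 1×ALU +2rd +1wr — RD_PORT → AL1|MU1|ME0|BR1|rd0|wr2
(3) want 1×MUL +2rd +1wr — RD_PORT → AL1|MU1|ME0|BR1|rd0|wr2
(4) want 1×MEM +2rd +0wr — FU → AL1|MU1|ME0|BR1|rd0|wr2

issued = [0, 1]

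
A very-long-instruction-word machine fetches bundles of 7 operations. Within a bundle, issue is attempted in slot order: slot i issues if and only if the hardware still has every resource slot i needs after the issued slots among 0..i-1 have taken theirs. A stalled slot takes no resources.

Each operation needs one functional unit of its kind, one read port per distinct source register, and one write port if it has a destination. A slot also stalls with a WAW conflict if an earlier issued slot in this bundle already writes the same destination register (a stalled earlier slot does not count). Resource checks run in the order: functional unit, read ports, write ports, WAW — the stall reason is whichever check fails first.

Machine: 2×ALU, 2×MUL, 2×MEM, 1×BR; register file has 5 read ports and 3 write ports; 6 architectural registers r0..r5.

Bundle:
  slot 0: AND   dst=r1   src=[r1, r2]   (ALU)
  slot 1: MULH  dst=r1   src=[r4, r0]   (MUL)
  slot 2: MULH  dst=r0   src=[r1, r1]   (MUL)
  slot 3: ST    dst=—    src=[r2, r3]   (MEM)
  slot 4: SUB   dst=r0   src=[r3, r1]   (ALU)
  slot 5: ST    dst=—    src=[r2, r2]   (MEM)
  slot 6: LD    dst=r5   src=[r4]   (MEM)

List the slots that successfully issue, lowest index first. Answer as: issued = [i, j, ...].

issued = [0, 2, 3]

slot 0 (ALU): ISSUE — free A1,Mu2,Ld2,B1 rp3 wp2
slot 1 (MUL): stall WAW — free A1,Mu2,Ld2,B1 rp3 wp2
slot 2 (MUL): ISSUE — free A1,Mu1,Ld2,B1 rp2 wp1
slot 3 (MEM): ISSUE — free A1,Mu1,Ld1,B1 rp0 wp1
slot 4 (ALU): stall RD_PORT — free A1,Mu1,Ld1,B1 rp0 wp1
slot 5 (MEM): stall RD_PORT — free A1,Mu1,Ld1,B1 rp0 wp1
slot 6 (MEM): stall RD_PORT — free A1,Mu1,Ld1,B1 rp0 wp1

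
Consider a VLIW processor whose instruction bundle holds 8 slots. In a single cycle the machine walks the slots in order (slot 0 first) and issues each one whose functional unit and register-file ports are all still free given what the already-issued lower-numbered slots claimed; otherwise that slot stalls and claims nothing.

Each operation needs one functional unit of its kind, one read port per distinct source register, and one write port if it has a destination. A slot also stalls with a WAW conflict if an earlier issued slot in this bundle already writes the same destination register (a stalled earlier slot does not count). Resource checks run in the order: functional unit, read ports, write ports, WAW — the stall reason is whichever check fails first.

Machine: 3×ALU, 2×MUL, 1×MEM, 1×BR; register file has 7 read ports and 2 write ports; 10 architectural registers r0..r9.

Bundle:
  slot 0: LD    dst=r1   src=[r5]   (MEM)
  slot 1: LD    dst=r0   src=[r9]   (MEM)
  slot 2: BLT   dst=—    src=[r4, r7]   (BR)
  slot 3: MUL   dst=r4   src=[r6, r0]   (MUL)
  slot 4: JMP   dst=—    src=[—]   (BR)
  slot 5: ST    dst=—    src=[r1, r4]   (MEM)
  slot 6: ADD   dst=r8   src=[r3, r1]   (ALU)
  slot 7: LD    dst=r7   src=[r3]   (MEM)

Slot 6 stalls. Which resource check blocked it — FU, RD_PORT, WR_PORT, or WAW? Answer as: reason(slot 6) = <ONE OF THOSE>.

reason(slot 6) = WR_PORT

[0] MEM needs rd=1 wr=1: ok; after: ALU=3 MUL=2 MEM=0 BR=1, R=6, W=1
[1] MEM needs rd=1 wr=1: FU; after: ALU=3 MUL=2 MEM=0 BR=1, R=6, W=1
[2] BR needs rd=2 wr=0: ok; after: ALU=3 MUL=2 MEM=0 BR=0, R=4, W=1
[3] MUL needs rd=2 wr=1: ok; after: ALU=3 MUL=1 MEM=0 BR=0, R=2, W=0
[4] BR needs rd=0 wr=0: FU; after: ALU=3 MUL=1 MEM=0 BR=0, R=2, W=0
[5] MEM needs rd=2 wr=0: FU; after: ALU=3 MUL=1 MEM=0 BR=0, R=2, W=0
[6] ALU needs rd=2 wr=1: WR_PORT; after: ALU=3 MUL=1 MEM=0 BR=0, R=2, W=0
[7] MEM needs rd=1 wr=1: FU; after: ALU=3 MUL=1 MEM=0 BR=0, R=2, W=0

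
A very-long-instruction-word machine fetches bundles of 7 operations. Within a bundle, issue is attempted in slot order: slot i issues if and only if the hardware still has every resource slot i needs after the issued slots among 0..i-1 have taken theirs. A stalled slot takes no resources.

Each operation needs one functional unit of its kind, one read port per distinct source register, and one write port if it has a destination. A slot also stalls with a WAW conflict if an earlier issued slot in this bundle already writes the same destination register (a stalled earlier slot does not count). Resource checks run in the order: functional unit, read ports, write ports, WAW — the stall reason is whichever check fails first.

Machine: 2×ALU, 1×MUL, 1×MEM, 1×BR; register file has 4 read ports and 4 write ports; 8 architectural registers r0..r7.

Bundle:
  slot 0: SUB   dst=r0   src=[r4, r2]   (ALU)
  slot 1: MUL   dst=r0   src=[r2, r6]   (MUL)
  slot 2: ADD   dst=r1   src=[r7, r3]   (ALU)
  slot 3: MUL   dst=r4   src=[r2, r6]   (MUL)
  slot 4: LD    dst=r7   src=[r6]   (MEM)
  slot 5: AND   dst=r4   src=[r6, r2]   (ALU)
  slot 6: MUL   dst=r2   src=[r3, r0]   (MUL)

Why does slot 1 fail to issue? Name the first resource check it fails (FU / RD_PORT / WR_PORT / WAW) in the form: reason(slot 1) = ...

reason(slot 1) = WAW

slot 0 (ALU): ISSUE — free A1,Mu1,Ld1,B1 rp2 wp3
slot 1 (MUL): stall WAW — free A1,Mu1,Ld1,B1 rp2 wp3
slot 2 (ALU): ISSUE — free A0,Mu1,Ld1,B1 rp0 wp2
slot 3 (MUL): stall RD_PORT — free A0,Mu1,Ld1,B1 rp0 wp2
slot 4 (MEM): stall RD_PORT — free A0,Mu1,Ld1,B1 rp0 wp2
slot 5 (ALU): stall FU — free A0,Mu1,Ld1,B1 rp0 wp2
slot 6 (MUL): stall RD_PORT — free A0,Mu1,Ld1,B1 rp0 wp2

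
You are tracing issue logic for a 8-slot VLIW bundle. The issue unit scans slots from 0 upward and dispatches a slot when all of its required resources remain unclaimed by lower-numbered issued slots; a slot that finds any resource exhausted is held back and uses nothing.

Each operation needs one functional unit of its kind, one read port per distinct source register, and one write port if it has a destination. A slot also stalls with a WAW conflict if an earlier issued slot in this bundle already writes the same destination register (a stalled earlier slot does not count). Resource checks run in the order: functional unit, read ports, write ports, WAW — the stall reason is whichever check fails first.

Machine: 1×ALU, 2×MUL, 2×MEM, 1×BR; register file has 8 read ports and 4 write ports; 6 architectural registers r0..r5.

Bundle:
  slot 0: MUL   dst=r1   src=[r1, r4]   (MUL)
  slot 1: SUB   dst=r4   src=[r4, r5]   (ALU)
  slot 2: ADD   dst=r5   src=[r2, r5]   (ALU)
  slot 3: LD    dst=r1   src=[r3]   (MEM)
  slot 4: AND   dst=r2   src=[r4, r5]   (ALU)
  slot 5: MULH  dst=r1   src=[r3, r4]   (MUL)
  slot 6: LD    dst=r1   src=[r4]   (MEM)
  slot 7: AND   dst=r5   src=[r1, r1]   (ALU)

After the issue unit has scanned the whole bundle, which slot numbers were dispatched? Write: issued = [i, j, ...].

(0) want 1×MUL +2rd +1wr — yes → AL1|MU1|ME2|BR1|rd6|wr3
(1) want 1×ALU +2rd +1wr — yes → AL0|MU1|ME2|BR1|rd4|wr2
(2) want 1×ALU +2rd +1wr — FU → AL0|MU1|ME2|BR1|rd4|wr2
(3) want 1×MEM +1rd +1wr — WAW → AL0|MU1|ME2|BR1|rd4|wr2
(4) want 1×ALU +2rd +1wr — FU → AL0|MU1|ME2|BR1|rd4|wr2
(5) want 1×MUL +2rd +1wr — WAW → AL0|MU1|ME2|BR1|rd4|wr2
(6) want 1×MEM +1rd +1wr — WAW → AL0|MU1|ME2|BR1|rd4|wr2
(7) want 1×ALU +1rd +1wr — FU → AL0|MU1|ME2|BR1|rd4|wr2

issued = [0, 1]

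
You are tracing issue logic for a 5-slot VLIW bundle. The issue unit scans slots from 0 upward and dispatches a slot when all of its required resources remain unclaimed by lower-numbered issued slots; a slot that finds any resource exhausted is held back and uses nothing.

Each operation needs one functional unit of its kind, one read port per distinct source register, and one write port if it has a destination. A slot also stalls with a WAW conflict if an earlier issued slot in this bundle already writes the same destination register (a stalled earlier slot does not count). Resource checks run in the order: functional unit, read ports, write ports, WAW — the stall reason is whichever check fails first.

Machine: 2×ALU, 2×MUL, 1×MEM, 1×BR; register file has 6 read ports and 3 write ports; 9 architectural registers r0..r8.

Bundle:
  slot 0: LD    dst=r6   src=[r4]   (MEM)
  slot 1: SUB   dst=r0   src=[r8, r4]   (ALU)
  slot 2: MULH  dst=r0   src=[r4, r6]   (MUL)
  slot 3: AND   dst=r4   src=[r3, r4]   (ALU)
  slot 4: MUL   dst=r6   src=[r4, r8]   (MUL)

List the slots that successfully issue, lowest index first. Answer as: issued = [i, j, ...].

  0. MEM→r6 ⇒ go  {2A/2Mu/0Ld/1B | 5r 2w}
  1. ALU→r0 ⇒ go  {1A/2Mu/0Ld/1B | 3r 1w}
  2. MUL→r0 ⇒ no(WAW)  {1A/2Mu/0Ld/1B | 3r 1w}
  3. ALU→r4 ⇒ go  {0A/2Mu/0Ld/1B | 1r 0w}
  4. MUL→r6 ⇒ no(RD_PORT)  {0A/2Mu/0Ld/1B | 1r 0w}

issued = [0, 1, 3]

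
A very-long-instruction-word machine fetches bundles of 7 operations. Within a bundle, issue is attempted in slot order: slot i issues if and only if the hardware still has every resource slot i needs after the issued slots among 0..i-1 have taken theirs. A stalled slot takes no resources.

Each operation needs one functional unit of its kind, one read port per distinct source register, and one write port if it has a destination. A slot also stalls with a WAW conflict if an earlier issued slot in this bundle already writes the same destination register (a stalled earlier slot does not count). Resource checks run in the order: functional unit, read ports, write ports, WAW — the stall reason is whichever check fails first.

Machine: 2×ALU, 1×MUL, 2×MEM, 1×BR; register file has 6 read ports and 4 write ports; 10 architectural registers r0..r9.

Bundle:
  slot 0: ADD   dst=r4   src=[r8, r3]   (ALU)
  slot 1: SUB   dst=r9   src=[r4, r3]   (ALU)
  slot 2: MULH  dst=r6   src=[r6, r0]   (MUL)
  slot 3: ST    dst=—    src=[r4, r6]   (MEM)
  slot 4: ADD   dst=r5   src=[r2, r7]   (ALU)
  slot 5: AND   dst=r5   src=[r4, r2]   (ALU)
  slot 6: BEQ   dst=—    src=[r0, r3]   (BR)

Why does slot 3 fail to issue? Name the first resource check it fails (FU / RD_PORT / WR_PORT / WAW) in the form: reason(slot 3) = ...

#0 ALU src=r8,r3 dispatched  <A:1 Mu:1 Ld:2 B:1 rd:4 wr:3>
#1 ALU src=r4,r3 dispatched  <A:0 Mu:1 Ld:2 B:1 rd:2 wr:2>
#2 MUL src=r6,r0 dispatched  <A:0 Mu:0 Ld:2 B:1 rd:0 wr:1>
#3 MEM src=r4,r6 held:RD_PORT  <A:0 Mu:0 Ld:2 B:1 rd:0 wr:1>
#4 ALU src=r2,r7 held:FU  <A:0 Mu:0 Ld:2 B:1 rd:0 wr:1>
#5 ALU src=r4,r2 held:FU  <A:0 Mu:0 Ld:2 B:1 rd:0 wr:1>
#6 BR src=r0,r3 held:RD_PORT  <A:0 Mu:0 Ld:2 B:1 rd:0 wr:1>

reason(slot 3) = RD_PORT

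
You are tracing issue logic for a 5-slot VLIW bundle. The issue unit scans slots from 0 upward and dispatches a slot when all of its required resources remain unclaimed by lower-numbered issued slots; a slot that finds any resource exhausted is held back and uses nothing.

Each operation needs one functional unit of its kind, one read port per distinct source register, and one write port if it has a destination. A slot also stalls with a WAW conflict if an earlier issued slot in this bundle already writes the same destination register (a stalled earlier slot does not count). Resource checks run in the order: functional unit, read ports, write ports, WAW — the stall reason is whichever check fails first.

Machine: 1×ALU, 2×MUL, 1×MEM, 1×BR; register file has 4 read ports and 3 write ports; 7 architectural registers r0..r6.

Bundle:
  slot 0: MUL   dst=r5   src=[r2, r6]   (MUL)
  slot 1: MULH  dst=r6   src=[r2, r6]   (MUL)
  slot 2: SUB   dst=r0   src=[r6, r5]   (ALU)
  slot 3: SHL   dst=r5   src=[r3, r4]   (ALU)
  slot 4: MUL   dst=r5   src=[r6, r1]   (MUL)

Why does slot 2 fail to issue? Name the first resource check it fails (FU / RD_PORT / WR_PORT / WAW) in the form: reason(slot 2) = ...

#0 MUL src=r2,r6 dispatched  <A:1 Mu:1 Ld:1 B:1 rd:2 wr:2>
#1 MUL src=r2,r6 dispatched  <A:1 Mu:0 Ld:1 B:1 rd:0 wr:1>
#2 ALU src=r6,r5 held:RD_PORT  <A:1 Mu:0 Ld:1 B:1 rd:0 wr:1>
#3 ALU src=r3,r4 held:RD_PORT  <A:1 Mu:0 Ld:1 B:1 rd:0 wr:1>
#4 MUL src=r6,r1 held:FU  <A:1 Mu:0 Ld:1 B:1 rd:0 wr:1>

reason(slot 2) = RD_PORT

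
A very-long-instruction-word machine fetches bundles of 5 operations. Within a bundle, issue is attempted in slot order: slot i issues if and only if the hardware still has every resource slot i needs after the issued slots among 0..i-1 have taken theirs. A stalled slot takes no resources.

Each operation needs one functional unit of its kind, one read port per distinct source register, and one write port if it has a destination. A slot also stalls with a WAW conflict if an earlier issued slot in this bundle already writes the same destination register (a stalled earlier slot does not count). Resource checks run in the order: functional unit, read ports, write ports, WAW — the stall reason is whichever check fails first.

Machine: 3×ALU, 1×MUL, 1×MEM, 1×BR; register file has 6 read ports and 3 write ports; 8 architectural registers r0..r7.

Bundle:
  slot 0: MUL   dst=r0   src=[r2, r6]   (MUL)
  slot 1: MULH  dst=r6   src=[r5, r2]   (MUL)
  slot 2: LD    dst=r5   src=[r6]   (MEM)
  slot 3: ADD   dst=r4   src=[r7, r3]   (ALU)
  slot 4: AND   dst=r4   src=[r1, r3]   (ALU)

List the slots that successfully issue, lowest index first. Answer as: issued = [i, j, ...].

issued = [0, 2, 3]

slot 0 (MUL): ISSUE — free A3,Mu0,Ld1,B1 rp4 wp2
slot 1 (MUL): stall FU — free A3,Mu0,Ld1,B1 rp4 wp2
slot 2 (MEM): ISSUE — free A3,Mu0,Ld0,B1 rp3 wp1
slot 3 (ALU): ISSUE — free A2,Mu0,Ld0,B1 rp1 wp0
slot 4 (ALU): stall RD_PORT — free A2,Mu0,Ld0,B1 rp1 wp0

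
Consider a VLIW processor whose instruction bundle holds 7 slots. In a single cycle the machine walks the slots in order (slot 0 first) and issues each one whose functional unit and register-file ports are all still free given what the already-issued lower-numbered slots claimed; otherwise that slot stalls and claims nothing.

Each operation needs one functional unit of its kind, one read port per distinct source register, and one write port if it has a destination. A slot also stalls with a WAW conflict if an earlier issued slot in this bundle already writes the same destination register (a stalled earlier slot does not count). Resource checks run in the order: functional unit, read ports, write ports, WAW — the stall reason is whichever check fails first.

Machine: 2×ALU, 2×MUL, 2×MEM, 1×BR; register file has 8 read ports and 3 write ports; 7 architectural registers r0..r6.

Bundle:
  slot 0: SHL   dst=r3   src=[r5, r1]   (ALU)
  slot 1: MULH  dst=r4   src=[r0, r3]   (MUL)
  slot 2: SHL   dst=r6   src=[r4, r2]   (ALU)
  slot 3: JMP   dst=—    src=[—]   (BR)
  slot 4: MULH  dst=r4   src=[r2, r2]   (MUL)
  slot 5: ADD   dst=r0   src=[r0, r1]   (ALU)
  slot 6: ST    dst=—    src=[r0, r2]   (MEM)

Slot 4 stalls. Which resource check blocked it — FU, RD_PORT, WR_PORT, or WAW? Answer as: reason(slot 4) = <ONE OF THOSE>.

slot 0 (ALU): ISSUE — free A1,Mu2,Ld2,B1 rp6 wp2
slot 1 (MUL): ISSUE — free A1,Mu1,Ld2,B1 rp4 wp1
slot 2 (ALU): ISSUE — free A0,Mu1,Ld2,B1 rp2 wp0
slot 3 (BR): ISSUE — free A0,Mu1,Ld2,B0 rp2 wp0
slot 4 (MUL): stall WR_PORT — free A0,Mu1,Ld2,B0 rp2 wp0
slot 5 (ALU): stall FU — free A0,Mu1,Ld2,B0 rp2 wp0
slot 6 (MEM): ISSUE — free A0,Mu1,Ld1,B0 rp0 wp0

reason(slot 4) = WR_PORT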